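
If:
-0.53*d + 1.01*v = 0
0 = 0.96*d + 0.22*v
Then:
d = 0.00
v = 0.00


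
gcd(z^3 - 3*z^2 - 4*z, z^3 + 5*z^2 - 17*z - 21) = z + 1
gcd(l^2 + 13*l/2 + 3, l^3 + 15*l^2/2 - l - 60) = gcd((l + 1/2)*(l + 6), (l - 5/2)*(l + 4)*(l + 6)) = l + 6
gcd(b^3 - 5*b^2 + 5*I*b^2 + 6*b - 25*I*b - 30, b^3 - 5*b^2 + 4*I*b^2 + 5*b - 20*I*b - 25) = b^2 + b*(-5 - I) + 5*I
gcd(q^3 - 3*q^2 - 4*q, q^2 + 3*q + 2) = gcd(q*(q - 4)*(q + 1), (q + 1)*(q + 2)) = q + 1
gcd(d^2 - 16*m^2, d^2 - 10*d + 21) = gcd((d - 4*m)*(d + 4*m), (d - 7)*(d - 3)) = 1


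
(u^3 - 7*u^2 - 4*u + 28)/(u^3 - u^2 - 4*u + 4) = (u - 7)/(u - 1)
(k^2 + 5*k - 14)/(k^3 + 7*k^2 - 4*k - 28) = 1/(k + 2)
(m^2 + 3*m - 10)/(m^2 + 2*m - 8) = (m + 5)/(m + 4)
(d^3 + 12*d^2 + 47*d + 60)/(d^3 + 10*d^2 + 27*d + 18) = (d^2 + 9*d + 20)/(d^2 + 7*d + 6)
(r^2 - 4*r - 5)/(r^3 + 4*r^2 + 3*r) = (r - 5)/(r*(r + 3))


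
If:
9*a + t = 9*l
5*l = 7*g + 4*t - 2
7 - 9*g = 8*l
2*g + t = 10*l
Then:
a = 433/2907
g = 229/323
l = 25/323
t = -208/323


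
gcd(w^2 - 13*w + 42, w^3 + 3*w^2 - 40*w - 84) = w - 6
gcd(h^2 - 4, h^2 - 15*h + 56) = 1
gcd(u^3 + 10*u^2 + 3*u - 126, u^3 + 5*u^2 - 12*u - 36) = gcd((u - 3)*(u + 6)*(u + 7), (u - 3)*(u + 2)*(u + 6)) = u^2 + 3*u - 18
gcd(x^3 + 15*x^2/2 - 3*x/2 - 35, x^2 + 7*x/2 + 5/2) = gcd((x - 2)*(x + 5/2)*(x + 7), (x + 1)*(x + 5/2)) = x + 5/2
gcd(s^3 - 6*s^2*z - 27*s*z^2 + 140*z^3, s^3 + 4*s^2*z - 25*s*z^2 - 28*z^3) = -s + 4*z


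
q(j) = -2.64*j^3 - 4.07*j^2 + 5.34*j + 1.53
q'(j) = -7.92*j^2 - 8.14*j + 5.34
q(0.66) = 2.52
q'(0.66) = -3.48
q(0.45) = 2.87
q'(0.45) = 0.07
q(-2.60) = 6.53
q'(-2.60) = -27.04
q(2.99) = -89.46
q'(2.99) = -89.80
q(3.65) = -161.58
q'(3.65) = -129.89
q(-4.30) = 113.21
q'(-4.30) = -106.10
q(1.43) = -6.88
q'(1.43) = -22.50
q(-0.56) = -2.27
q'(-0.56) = 7.41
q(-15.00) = 7915.68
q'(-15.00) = -1654.56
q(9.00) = -2204.64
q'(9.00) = -709.44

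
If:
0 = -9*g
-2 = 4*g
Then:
No Solution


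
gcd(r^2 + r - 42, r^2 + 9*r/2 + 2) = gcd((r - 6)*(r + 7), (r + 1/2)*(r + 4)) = 1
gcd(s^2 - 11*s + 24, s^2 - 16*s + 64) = s - 8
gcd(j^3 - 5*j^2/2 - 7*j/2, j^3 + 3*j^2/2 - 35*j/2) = j^2 - 7*j/2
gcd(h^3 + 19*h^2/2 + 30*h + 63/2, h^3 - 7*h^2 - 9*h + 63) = h + 3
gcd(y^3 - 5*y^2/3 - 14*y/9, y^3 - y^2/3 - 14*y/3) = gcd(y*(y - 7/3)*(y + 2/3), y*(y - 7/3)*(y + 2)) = y^2 - 7*y/3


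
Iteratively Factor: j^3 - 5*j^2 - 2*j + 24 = (j - 4)*(j^2 - j - 6) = (j - 4)*(j + 2)*(j - 3)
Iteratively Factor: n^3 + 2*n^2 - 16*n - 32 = (n + 4)*(n^2 - 2*n - 8) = (n + 2)*(n + 4)*(n - 4)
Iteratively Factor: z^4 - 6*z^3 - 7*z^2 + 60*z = (z - 4)*(z^3 - 2*z^2 - 15*z) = (z - 5)*(z - 4)*(z^2 + 3*z) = (z - 5)*(z - 4)*(z + 3)*(z)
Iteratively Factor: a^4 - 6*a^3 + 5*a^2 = (a)*(a^3 - 6*a^2 + 5*a) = a*(a - 1)*(a^2 - 5*a) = a*(a - 5)*(a - 1)*(a)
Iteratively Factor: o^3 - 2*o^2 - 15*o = (o - 5)*(o^2 + 3*o) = (o - 5)*(o + 3)*(o)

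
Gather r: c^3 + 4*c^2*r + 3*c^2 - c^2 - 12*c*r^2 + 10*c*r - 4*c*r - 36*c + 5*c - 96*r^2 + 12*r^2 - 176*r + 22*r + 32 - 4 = c^3 + 2*c^2 - 31*c + r^2*(-12*c - 84) + r*(4*c^2 + 6*c - 154) + 28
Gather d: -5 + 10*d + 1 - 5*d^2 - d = -5*d^2 + 9*d - 4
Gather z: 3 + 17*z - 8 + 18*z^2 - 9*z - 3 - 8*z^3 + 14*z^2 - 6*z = -8*z^3 + 32*z^2 + 2*z - 8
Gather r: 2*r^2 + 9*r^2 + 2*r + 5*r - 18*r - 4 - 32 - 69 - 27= 11*r^2 - 11*r - 132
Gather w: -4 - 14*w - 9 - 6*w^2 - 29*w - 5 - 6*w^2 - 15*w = -12*w^2 - 58*w - 18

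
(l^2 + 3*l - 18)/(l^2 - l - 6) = (l + 6)/(l + 2)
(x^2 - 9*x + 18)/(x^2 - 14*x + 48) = (x - 3)/(x - 8)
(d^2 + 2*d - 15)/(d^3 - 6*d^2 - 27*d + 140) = (d - 3)/(d^2 - 11*d + 28)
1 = 1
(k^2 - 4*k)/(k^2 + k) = (k - 4)/(k + 1)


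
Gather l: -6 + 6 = 0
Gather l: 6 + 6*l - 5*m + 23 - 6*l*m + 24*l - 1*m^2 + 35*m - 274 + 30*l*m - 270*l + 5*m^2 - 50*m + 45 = l*(24*m - 240) + 4*m^2 - 20*m - 200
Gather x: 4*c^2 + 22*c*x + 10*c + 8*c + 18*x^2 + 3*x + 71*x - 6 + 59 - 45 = 4*c^2 + 18*c + 18*x^2 + x*(22*c + 74) + 8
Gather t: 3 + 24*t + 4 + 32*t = 56*t + 7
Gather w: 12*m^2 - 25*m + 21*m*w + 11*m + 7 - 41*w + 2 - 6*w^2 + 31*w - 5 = 12*m^2 - 14*m - 6*w^2 + w*(21*m - 10) + 4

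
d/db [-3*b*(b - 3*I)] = -6*b + 9*I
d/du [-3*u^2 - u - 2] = -6*u - 1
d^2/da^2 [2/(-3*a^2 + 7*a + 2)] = 4*(-9*a^2 + 21*a + (6*a - 7)^2 + 6)/(-3*a^2 + 7*a + 2)^3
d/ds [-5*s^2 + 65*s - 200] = 65 - 10*s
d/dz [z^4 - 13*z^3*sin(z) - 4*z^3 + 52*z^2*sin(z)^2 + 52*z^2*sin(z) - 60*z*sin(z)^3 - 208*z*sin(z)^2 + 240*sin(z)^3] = -13*z^3*cos(z) + 4*z^3 - 39*z^2*sin(z) + 52*z^2*sin(2*z) + 52*z^2*cos(z) - 12*z^2 - 180*z*sin(z)^2*cos(z) + 104*z*sin(z)^2 + 104*z*sin(z) - 208*z*sin(2*z) - 60*sin(z)^3 + 720*sin(z)^2*cos(z) - 208*sin(z)^2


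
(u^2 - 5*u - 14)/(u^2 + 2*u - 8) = (u^2 - 5*u - 14)/(u^2 + 2*u - 8)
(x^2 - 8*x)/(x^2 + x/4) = 4*(x - 8)/(4*x + 1)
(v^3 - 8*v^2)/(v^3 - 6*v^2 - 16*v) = v/(v + 2)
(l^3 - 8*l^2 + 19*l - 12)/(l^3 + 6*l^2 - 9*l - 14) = (l^3 - 8*l^2 + 19*l - 12)/(l^3 + 6*l^2 - 9*l - 14)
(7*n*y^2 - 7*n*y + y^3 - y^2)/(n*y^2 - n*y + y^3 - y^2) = (7*n + y)/(n + y)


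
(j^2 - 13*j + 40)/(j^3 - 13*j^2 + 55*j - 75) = (j - 8)/(j^2 - 8*j + 15)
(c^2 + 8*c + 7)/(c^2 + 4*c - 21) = (c + 1)/(c - 3)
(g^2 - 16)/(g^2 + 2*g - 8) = (g - 4)/(g - 2)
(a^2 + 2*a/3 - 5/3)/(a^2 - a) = (a + 5/3)/a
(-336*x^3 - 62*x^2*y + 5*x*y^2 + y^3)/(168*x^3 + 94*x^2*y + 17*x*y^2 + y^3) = (-8*x + y)/(4*x + y)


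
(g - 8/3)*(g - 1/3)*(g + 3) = g^3 - 73*g/9 + 8/3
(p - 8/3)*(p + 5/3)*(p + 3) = p^3 + 2*p^2 - 67*p/9 - 40/3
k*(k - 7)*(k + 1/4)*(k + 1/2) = k^4 - 25*k^3/4 - 41*k^2/8 - 7*k/8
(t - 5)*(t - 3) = t^2 - 8*t + 15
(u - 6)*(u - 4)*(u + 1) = u^3 - 9*u^2 + 14*u + 24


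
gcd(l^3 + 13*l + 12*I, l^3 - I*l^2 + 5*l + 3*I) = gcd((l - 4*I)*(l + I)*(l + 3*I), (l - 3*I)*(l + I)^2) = l + I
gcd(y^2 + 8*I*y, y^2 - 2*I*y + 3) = 1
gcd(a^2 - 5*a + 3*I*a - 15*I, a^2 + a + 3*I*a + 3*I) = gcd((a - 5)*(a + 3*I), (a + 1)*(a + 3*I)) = a + 3*I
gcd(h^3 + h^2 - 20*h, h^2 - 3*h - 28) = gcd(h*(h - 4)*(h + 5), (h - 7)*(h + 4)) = 1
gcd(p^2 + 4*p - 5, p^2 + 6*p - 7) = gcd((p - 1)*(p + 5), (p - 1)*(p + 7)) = p - 1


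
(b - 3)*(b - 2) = b^2 - 5*b + 6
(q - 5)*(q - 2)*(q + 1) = q^3 - 6*q^2 + 3*q + 10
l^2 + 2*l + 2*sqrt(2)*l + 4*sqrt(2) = (l + 2)*(l + 2*sqrt(2))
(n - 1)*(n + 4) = n^2 + 3*n - 4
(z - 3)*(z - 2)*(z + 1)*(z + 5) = z^4 + z^3 - 19*z^2 + 11*z + 30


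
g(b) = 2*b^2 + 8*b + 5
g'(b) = 4*b + 8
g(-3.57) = 1.93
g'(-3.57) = -6.28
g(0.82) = 12.90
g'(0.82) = 11.28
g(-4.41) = 8.62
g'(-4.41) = -9.64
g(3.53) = 58.16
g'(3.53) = 22.12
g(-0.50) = 1.50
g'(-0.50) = 6.00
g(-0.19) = 3.55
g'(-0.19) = 7.24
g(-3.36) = 0.70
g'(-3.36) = -5.44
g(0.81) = 12.79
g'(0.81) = 11.24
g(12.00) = 389.00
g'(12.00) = 56.00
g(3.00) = 47.00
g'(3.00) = 20.00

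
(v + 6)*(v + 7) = v^2 + 13*v + 42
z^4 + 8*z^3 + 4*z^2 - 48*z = z*(z - 2)*(z + 4)*(z + 6)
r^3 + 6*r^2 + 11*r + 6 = (r + 1)*(r + 2)*(r + 3)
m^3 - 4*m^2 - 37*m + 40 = (m - 8)*(m - 1)*(m + 5)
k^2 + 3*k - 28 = (k - 4)*(k + 7)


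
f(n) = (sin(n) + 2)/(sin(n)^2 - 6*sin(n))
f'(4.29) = -0.15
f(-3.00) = 2.14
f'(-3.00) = -16.54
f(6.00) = 0.98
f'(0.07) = 67.93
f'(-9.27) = -13.82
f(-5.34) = -0.67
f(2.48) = -0.79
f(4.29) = 0.17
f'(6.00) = 4.07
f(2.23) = -0.68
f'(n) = (-2*sin(n)*cos(n) + 6*cos(n))*(sin(n) + 2)/(sin(n)^2 - 6*sin(n))^2 + cos(n)/(sin(n)^2 - 6*sin(n))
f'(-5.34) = 0.27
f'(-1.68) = -0.03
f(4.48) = 0.15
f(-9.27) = 1.95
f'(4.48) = -0.07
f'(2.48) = -0.66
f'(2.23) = -0.30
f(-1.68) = 0.14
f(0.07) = -4.99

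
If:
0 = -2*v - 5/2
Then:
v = -5/4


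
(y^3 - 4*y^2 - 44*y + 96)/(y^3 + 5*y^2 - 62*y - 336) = (y - 2)/(y + 7)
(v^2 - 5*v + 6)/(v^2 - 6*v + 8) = (v - 3)/(v - 4)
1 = 1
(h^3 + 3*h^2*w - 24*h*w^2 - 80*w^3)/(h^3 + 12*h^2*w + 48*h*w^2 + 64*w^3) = (h - 5*w)/(h + 4*w)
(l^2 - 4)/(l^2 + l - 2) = (l - 2)/(l - 1)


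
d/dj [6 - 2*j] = -2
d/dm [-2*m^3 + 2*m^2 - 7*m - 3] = -6*m^2 + 4*m - 7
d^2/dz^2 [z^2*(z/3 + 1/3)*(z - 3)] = 4*z^2 - 4*z - 2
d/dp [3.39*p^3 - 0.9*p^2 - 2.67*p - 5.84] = 10.17*p^2 - 1.8*p - 2.67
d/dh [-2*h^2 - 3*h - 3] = -4*h - 3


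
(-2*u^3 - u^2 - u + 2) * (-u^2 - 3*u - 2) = 2*u^5 + 7*u^4 + 8*u^3 + 3*u^2 - 4*u - 4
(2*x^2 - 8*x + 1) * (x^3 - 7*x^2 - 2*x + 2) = 2*x^5 - 22*x^4 + 53*x^3 + 13*x^2 - 18*x + 2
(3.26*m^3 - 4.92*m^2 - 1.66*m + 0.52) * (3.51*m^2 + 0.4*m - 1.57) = 11.4426*m^5 - 15.9652*m^4 - 12.9128*m^3 + 8.8856*m^2 + 2.8142*m - 0.8164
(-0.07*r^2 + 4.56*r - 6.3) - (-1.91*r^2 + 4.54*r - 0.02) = 1.84*r^2 + 0.0199999999999996*r - 6.28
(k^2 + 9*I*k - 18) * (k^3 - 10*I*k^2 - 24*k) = k^5 - I*k^4 + 48*k^3 - 36*I*k^2 + 432*k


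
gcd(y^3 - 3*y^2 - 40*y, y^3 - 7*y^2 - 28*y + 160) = y^2 - 3*y - 40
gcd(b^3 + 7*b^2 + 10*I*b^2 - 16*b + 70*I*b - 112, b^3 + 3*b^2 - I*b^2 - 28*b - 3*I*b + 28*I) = b + 7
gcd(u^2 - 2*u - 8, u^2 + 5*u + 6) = u + 2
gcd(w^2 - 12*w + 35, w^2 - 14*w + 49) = w - 7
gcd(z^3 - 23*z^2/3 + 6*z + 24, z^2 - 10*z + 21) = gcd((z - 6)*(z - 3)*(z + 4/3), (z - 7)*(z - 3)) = z - 3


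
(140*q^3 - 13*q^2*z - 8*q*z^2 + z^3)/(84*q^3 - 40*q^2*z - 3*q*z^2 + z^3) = (-20*q^2 - q*z + z^2)/(-12*q^2 + 4*q*z + z^2)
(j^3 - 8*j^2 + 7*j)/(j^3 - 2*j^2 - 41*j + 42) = j/(j + 6)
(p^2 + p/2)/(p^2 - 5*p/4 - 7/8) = 4*p/(4*p - 7)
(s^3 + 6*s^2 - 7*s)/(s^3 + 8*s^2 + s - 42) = s*(s - 1)/(s^2 + s - 6)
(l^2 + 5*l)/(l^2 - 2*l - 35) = l/(l - 7)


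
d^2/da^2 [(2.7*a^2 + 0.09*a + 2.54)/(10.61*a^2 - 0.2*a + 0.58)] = (4.54747350886464e-13*a^4 + 31.721778*a^3 + 1615.907244*a^2 - 35.662332*a - 29.220664)/(1194.389981*a^6 - 67.54326*a^5 + 197.148654*a^4 - 7.39256*a^3 + 10.777212*a^2 - 0.20184*a + 0.195112)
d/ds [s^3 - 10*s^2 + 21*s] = 3*s^2 - 20*s + 21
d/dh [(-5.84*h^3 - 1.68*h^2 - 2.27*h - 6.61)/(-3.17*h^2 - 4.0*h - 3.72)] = (18.5128*h^4 + 46.72*h^3 + 64.6985*h^2 - 29.4082*h - 17.9956)/(10.0489*h^4 + 25.36*h^3 + 39.5848*h^2 + 29.76*h + 13.8384)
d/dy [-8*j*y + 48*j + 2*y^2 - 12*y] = -8*j + 4*y - 12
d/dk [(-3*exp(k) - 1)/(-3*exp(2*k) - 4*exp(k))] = (-9*exp(2*k) - 6*exp(k) - 4)*exp(-k)/(9*exp(2*k) + 24*exp(k) + 16)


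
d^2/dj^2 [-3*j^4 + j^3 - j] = 6*j*(1 - 6*j)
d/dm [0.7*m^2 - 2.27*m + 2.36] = 1.4*m - 2.27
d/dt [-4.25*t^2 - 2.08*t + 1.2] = -8.5*t - 2.08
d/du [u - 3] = 1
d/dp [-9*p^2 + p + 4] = 1 - 18*p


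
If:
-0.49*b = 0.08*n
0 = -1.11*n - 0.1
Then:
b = 0.01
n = -0.09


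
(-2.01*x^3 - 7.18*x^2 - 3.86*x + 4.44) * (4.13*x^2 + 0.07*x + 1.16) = -8.3013*x^5 - 29.7941*x^4 - 18.776*x^3 + 9.7382*x^2 - 4.1668*x + 5.1504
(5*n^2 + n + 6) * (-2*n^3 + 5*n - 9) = -10*n^5 - 2*n^4 + 13*n^3 - 40*n^2 + 21*n - 54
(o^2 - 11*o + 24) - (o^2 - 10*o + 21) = 3 - o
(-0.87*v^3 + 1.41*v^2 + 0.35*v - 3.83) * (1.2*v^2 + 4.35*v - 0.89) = -1.044*v^5 - 2.0925*v^4 + 7.3278*v^3 - 4.3284*v^2 - 16.972*v + 3.4087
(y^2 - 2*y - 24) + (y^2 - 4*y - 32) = 2*y^2 - 6*y - 56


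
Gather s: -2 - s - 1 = -s - 3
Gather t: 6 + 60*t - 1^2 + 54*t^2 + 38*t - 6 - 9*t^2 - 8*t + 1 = 45*t^2 + 90*t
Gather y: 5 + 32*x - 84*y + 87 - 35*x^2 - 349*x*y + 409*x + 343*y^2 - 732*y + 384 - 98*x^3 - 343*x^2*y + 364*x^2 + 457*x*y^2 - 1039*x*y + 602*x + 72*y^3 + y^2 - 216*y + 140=-98*x^3 + 329*x^2 + 1043*x + 72*y^3 + y^2*(457*x + 344) + y*(-343*x^2 - 1388*x - 1032) + 616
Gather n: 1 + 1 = 2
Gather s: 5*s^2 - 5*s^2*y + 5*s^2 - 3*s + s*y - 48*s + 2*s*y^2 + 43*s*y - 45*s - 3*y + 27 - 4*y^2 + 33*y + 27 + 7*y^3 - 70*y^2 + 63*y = s^2*(10 - 5*y) + s*(2*y^2 + 44*y - 96) + 7*y^3 - 74*y^2 + 93*y + 54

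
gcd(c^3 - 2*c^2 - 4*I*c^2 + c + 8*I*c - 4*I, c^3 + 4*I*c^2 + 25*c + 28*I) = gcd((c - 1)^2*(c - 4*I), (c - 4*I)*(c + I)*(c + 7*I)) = c - 4*I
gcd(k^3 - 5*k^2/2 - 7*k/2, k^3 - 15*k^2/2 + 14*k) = k^2 - 7*k/2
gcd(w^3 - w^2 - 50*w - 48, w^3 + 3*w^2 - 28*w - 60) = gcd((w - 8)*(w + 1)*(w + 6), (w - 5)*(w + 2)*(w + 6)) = w + 6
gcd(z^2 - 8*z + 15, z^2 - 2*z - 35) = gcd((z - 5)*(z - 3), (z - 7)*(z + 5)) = 1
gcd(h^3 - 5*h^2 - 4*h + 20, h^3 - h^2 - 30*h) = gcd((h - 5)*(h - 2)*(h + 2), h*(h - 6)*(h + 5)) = 1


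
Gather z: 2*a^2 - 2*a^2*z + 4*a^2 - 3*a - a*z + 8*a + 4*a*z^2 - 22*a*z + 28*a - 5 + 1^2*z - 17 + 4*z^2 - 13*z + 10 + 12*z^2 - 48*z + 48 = 6*a^2 + 33*a + z^2*(4*a + 16) + z*(-2*a^2 - 23*a - 60) + 36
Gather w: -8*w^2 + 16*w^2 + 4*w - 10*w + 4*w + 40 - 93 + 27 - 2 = 8*w^2 - 2*w - 28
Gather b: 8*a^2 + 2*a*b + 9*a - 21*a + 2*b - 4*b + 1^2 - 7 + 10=8*a^2 - 12*a + b*(2*a - 2) + 4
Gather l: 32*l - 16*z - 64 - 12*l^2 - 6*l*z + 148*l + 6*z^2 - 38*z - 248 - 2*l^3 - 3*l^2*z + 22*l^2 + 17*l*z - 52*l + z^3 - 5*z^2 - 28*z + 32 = -2*l^3 + l^2*(10 - 3*z) + l*(11*z + 128) + z^3 + z^2 - 82*z - 280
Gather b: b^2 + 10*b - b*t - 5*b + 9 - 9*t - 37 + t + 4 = b^2 + b*(5 - t) - 8*t - 24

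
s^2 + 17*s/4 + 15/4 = (s + 5/4)*(s + 3)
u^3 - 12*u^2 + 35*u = u*(u - 7)*(u - 5)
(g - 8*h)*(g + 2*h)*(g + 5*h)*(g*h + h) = g^4*h - g^3*h^2 + g^3*h - 46*g^2*h^3 - g^2*h^2 - 80*g*h^4 - 46*g*h^3 - 80*h^4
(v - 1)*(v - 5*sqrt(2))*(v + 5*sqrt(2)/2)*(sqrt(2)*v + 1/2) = sqrt(2)*v^4 - 9*v^3/2 - sqrt(2)*v^3 - 105*sqrt(2)*v^2/4 + 9*v^2/2 - 25*v/2 + 105*sqrt(2)*v/4 + 25/2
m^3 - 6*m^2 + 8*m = m*(m - 4)*(m - 2)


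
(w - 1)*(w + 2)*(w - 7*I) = w^3 + w^2 - 7*I*w^2 - 2*w - 7*I*w + 14*I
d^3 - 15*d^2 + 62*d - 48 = (d - 8)*(d - 6)*(d - 1)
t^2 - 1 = (t - 1)*(t + 1)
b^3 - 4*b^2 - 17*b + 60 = (b - 5)*(b - 3)*(b + 4)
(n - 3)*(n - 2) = n^2 - 5*n + 6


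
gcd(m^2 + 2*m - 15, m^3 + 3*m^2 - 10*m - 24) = m - 3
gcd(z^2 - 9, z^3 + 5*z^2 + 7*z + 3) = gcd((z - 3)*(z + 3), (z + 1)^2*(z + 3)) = z + 3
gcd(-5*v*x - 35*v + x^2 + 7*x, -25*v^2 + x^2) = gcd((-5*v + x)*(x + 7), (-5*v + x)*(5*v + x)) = -5*v + x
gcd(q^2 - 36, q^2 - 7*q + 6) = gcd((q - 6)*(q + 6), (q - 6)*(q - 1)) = q - 6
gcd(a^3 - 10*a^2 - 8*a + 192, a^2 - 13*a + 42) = a - 6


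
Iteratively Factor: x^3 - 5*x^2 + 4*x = (x)*(x^2 - 5*x + 4) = x*(x - 1)*(x - 4)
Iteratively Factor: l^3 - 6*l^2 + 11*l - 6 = (l - 1)*(l^2 - 5*l + 6) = (l - 2)*(l - 1)*(l - 3)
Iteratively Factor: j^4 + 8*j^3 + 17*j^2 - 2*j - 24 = (j + 2)*(j^3 + 6*j^2 + 5*j - 12) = (j + 2)*(j + 3)*(j^2 + 3*j - 4) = (j + 2)*(j + 3)*(j + 4)*(j - 1)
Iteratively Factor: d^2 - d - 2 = (d + 1)*(d - 2)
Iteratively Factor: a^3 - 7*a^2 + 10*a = (a - 2)*(a^2 - 5*a) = (a - 5)*(a - 2)*(a)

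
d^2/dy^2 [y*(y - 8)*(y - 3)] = 6*y - 22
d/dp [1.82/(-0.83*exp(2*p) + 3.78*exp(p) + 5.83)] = (3.0212*exp(p) - 6.8796)*exp(p)/(-0.83*exp(2*p) + 3.78*exp(p) + 5.83)^2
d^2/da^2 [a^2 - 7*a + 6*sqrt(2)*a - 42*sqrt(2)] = 2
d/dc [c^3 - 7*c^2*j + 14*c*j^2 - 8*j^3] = 3*c^2 - 14*c*j + 14*j^2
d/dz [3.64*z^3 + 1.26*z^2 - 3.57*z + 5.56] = 10.92*z^2 + 2.52*z - 3.57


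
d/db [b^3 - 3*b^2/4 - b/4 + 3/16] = 3*b^2 - 3*b/2 - 1/4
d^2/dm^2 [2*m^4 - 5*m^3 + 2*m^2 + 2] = 24*m^2 - 30*m + 4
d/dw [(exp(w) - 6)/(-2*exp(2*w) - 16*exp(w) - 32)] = (exp(w) - 16)*exp(w)/(2*(exp(3*w) + 12*exp(2*w) + 48*exp(w) + 64))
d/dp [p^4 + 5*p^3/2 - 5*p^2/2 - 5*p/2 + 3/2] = 4*p^3 + 15*p^2/2 - 5*p - 5/2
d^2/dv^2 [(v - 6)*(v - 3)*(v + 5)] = 6*v - 8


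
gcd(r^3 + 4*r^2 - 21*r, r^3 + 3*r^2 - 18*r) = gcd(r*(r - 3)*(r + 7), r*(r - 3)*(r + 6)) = r^2 - 3*r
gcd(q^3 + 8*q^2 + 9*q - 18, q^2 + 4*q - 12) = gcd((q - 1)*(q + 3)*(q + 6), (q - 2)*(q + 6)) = q + 6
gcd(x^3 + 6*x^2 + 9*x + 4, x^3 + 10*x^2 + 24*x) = x + 4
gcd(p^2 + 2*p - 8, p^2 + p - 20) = 1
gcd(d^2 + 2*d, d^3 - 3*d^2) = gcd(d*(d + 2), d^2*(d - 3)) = d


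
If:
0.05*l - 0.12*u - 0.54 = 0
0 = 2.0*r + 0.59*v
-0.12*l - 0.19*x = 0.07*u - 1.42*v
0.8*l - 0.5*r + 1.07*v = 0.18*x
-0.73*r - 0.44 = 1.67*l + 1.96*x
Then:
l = 0.28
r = 0.08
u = -4.38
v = -0.26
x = -0.49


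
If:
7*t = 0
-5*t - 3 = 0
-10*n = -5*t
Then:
No Solution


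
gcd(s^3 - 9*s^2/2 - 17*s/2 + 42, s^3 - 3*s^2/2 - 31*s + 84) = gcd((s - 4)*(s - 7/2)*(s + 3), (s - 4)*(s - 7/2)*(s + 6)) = s^2 - 15*s/2 + 14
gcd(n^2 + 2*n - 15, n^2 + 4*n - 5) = n + 5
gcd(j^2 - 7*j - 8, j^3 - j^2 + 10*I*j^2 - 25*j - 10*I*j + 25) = 1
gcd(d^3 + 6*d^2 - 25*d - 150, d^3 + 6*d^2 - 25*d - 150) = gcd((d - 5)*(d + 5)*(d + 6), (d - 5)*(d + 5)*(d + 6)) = d^3 + 6*d^2 - 25*d - 150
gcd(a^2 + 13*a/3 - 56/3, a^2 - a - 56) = a + 7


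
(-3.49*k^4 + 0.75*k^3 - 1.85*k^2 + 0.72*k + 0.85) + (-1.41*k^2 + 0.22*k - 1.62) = -3.49*k^4 + 0.75*k^3 - 3.26*k^2 + 0.94*k - 0.77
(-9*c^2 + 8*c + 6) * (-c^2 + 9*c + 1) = 9*c^4 - 89*c^3 + 57*c^2 + 62*c + 6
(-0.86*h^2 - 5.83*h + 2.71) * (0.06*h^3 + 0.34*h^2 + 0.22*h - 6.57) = -0.0516*h^5 - 0.6422*h^4 - 2.0088*h^3 + 5.289*h^2 + 38.8993*h - 17.8047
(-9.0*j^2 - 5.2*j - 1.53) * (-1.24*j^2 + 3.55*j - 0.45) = 11.16*j^4 - 25.502*j^3 - 12.5128*j^2 - 3.0915*j + 0.6885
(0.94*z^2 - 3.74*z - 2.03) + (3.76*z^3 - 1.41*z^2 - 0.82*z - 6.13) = 3.76*z^3 - 0.47*z^2 - 4.56*z - 8.16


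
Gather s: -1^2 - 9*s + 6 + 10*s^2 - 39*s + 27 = 10*s^2 - 48*s + 32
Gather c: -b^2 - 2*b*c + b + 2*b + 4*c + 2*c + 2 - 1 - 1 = -b^2 + 3*b + c*(6 - 2*b)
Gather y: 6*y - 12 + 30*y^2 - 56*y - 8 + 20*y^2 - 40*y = 50*y^2 - 90*y - 20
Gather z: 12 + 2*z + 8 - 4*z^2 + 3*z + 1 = -4*z^2 + 5*z + 21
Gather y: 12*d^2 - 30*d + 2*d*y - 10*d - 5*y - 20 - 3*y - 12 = 12*d^2 - 40*d + y*(2*d - 8) - 32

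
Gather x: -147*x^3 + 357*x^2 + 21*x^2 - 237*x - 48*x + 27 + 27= -147*x^3 + 378*x^2 - 285*x + 54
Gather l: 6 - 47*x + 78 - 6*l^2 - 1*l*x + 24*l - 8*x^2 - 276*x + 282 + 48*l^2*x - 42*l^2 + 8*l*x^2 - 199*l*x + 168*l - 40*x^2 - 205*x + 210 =l^2*(48*x - 48) + l*(8*x^2 - 200*x + 192) - 48*x^2 - 528*x + 576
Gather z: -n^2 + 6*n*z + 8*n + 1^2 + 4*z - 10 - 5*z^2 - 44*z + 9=-n^2 + 8*n - 5*z^2 + z*(6*n - 40)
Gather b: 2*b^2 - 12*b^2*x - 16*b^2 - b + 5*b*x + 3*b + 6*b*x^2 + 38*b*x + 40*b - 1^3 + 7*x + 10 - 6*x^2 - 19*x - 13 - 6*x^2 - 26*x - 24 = b^2*(-12*x - 14) + b*(6*x^2 + 43*x + 42) - 12*x^2 - 38*x - 28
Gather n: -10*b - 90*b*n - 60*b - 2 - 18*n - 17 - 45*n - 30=-70*b + n*(-90*b - 63) - 49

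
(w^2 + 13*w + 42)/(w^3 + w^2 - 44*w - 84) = (w + 7)/(w^2 - 5*w - 14)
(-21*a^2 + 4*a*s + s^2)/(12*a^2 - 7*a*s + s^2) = (7*a + s)/(-4*a + s)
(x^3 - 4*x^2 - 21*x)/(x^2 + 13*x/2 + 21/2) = 2*x*(x - 7)/(2*x + 7)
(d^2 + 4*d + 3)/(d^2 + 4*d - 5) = (d^2 + 4*d + 3)/(d^2 + 4*d - 5)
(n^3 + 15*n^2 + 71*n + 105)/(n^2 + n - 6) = (n^2 + 12*n + 35)/(n - 2)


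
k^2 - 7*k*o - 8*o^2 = (k - 8*o)*(k + o)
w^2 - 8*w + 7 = (w - 7)*(w - 1)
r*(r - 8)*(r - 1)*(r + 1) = r^4 - 8*r^3 - r^2 + 8*r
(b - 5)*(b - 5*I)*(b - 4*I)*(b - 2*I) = b^4 - 5*b^3 - 11*I*b^3 - 38*b^2 + 55*I*b^2 + 190*b + 40*I*b - 200*I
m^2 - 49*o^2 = (m - 7*o)*(m + 7*o)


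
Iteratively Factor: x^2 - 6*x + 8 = (x - 2)*(x - 4)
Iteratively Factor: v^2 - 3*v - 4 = (v - 4)*(v + 1)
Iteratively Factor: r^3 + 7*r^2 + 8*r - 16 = (r - 1)*(r^2 + 8*r + 16) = (r - 1)*(r + 4)*(r + 4)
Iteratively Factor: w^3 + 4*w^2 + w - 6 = (w + 3)*(w^2 + w - 2) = (w + 2)*(w + 3)*(w - 1)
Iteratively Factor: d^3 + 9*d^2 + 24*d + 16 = (d + 4)*(d^2 + 5*d + 4) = (d + 4)^2*(d + 1)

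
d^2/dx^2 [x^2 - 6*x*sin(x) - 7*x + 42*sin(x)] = 6*x*sin(x) - 42*sin(x) - 12*cos(x) + 2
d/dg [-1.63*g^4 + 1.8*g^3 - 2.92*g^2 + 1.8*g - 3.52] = -6.52*g^3 + 5.4*g^2 - 5.84*g + 1.8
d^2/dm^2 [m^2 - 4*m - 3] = 2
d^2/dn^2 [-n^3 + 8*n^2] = 16 - 6*n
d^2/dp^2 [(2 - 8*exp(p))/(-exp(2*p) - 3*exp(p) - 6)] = (8*exp(4*p) - 32*exp(3*p) - 306*exp(2*p) - 114*exp(p) + 324)*exp(p)/(exp(6*p) + 9*exp(5*p) + 45*exp(4*p) + 135*exp(3*p) + 270*exp(2*p) + 324*exp(p) + 216)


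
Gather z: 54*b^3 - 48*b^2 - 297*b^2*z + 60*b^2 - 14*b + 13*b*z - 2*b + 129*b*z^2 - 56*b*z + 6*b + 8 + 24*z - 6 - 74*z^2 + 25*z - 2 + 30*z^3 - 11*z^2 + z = 54*b^3 + 12*b^2 - 10*b + 30*z^3 + z^2*(129*b - 85) + z*(-297*b^2 - 43*b + 50)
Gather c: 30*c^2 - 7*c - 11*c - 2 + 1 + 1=30*c^2 - 18*c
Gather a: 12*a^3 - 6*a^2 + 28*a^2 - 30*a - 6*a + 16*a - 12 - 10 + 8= 12*a^3 + 22*a^2 - 20*a - 14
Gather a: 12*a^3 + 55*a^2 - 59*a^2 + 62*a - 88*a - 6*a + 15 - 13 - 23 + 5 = 12*a^3 - 4*a^2 - 32*a - 16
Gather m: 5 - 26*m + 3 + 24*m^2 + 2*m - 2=24*m^2 - 24*m + 6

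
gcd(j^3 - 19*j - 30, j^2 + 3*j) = j + 3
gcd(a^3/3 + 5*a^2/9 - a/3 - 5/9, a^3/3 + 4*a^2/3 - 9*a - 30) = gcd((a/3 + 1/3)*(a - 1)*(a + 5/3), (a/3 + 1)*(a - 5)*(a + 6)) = 1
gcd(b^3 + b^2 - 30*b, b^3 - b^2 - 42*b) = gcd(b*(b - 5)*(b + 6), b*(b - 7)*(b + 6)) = b^2 + 6*b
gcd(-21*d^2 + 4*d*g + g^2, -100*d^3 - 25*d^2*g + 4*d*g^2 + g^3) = 1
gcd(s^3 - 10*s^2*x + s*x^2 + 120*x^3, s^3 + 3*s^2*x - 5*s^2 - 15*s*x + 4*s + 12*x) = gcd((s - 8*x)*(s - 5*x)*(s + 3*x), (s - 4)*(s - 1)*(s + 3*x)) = s + 3*x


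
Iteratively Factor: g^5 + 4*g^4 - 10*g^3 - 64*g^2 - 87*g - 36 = (g - 4)*(g^4 + 8*g^3 + 22*g^2 + 24*g + 9) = (g - 4)*(g + 3)*(g^3 + 5*g^2 + 7*g + 3) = (g - 4)*(g + 1)*(g + 3)*(g^2 + 4*g + 3) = (g - 4)*(g + 1)*(g + 3)^2*(g + 1)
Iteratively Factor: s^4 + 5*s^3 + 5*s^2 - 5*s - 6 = (s - 1)*(s^3 + 6*s^2 + 11*s + 6) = (s - 1)*(s + 1)*(s^2 + 5*s + 6) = (s - 1)*(s + 1)*(s + 2)*(s + 3)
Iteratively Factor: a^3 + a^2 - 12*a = (a)*(a^2 + a - 12) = a*(a + 4)*(a - 3)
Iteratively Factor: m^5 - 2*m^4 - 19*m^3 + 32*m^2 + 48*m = (m - 4)*(m^4 + 2*m^3 - 11*m^2 - 12*m) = (m - 4)*(m + 1)*(m^3 + m^2 - 12*m) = (m - 4)*(m - 3)*(m + 1)*(m^2 + 4*m) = (m - 4)*(m - 3)*(m + 1)*(m + 4)*(m)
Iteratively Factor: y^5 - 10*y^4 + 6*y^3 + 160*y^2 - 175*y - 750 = (y - 5)*(y^4 - 5*y^3 - 19*y^2 + 65*y + 150) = (y - 5)*(y + 2)*(y^3 - 7*y^2 - 5*y + 75) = (y - 5)^2*(y + 2)*(y^2 - 2*y - 15) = (y - 5)^2*(y + 2)*(y + 3)*(y - 5)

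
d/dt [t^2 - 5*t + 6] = 2*t - 5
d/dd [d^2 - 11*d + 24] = 2*d - 11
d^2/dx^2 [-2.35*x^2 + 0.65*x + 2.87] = -4.70000000000000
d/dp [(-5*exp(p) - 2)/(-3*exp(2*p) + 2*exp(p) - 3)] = (-15*exp(2*p) - 12*exp(p) + 19)*exp(p)/(9*exp(4*p) - 12*exp(3*p) + 22*exp(2*p) - 12*exp(p) + 9)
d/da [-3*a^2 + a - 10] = 1 - 6*a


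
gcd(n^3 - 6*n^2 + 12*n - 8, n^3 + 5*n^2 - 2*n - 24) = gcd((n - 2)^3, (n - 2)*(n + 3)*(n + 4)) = n - 2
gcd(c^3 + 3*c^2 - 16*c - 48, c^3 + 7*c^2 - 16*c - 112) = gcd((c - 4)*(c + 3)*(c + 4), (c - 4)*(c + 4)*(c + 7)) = c^2 - 16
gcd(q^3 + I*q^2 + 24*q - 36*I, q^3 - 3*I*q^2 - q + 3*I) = q - 3*I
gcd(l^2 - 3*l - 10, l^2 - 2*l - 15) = l - 5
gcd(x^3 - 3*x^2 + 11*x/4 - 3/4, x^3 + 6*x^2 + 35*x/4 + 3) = 1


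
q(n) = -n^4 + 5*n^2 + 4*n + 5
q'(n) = -4*n^3 + 10*n + 4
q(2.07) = 16.34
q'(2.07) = -10.78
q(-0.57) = 4.24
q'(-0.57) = -0.96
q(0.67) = 9.72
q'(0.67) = 9.50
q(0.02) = 5.08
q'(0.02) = 4.20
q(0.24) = 6.24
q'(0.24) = 6.34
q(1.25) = 15.37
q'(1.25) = 8.69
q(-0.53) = 4.21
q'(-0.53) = -0.70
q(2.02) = 16.83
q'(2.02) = -8.77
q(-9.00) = -6187.00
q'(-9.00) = 2830.00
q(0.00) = 5.00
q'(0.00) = 4.00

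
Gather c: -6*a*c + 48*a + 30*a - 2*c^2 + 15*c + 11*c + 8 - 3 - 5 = 78*a - 2*c^2 + c*(26 - 6*a)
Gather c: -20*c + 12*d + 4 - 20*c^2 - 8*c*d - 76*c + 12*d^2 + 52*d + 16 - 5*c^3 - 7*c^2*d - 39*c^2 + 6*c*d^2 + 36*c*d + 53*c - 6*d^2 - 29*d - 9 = -5*c^3 + c^2*(-7*d - 59) + c*(6*d^2 + 28*d - 43) + 6*d^2 + 35*d + 11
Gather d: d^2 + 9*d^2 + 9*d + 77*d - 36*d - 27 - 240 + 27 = 10*d^2 + 50*d - 240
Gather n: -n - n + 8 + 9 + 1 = 18 - 2*n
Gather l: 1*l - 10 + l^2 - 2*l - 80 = l^2 - l - 90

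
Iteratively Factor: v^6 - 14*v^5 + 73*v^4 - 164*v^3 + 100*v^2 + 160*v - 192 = (v - 3)*(v^5 - 11*v^4 + 40*v^3 - 44*v^2 - 32*v + 64) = (v - 3)*(v + 1)*(v^4 - 12*v^3 + 52*v^2 - 96*v + 64) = (v - 3)*(v - 2)*(v + 1)*(v^3 - 10*v^2 + 32*v - 32) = (v - 4)*(v - 3)*(v - 2)*(v + 1)*(v^2 - 6*v + 8) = (v - 4)*(v - 3)*(v - 2)^2*(v + 1)*(v - 4)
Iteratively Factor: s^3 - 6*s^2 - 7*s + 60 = (s - 4)*(s^2 - 2*s - 15) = (s - 4)*(s + 3)*(s - 5)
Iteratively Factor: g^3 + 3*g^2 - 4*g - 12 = (g - 2)*(g^2 + 5*g + 6) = (g - 2)*(g + 3)*(g + 2)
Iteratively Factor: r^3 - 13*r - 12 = (r - 4)*(r^2 + 4*r + 3) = (r - 4)*(r + 1)*(r + 3)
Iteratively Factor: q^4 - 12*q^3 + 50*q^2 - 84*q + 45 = (q - 3)*(q^3 - 9*q^2 + 23*q - 15) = (q - 5)*(q - 3)*(q^2 - 4*q + 3) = (q - 5)*(q - 3)*(q - 1)*(q - 3)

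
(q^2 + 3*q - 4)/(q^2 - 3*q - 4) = (-q^2 - 3*q + 4)/(-q^2 + 3*q + 4)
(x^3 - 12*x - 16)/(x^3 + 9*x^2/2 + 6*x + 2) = 2*(x - 4)/(2*x + 1)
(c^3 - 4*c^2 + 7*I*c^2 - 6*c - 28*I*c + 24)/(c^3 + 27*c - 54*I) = (c^2 + c*(-4 + I) - 4*I)/(c^2 - 6*I*c - 9)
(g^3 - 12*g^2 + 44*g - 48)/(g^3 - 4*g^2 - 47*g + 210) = (g^2 - 6*g + 8)/(g^2 + 2*g - 35)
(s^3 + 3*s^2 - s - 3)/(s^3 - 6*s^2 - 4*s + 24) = (s^3 + 3*s^2 - s - 3)/(s^3 - 6*s^2 - 4*s + 24)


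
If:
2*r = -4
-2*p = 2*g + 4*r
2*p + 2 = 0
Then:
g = 5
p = -1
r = -2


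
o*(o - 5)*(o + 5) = o^3 - 25*o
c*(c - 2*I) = c^2 - 2*I*c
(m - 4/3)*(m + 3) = m^2 + 5*m/3 - 4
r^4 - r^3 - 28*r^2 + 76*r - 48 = (r - 4)*(r - 2)*(r - 1)*(r + 6)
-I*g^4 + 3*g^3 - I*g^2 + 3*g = g*(g - I)*(g + 3*I)*(-I*g + 1)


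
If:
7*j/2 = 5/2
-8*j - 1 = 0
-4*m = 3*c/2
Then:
No Solution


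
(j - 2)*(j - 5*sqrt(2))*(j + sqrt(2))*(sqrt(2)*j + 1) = sqrt(2)*j^4 - 7*j^3 - 2*sqrt(2)*j^3 - 14*sqrt(2)*j^2 + 14*j^2 - 10*j + 28*sqrt(2)*j + 20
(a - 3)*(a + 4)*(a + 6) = a^3 + 7*a^2 - 6*a - 72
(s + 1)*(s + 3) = s^2 + 4*s + 3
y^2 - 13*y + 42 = (y - 7)*(y - 6)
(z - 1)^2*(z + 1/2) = z^3 - 3*z^2/2 + 1/2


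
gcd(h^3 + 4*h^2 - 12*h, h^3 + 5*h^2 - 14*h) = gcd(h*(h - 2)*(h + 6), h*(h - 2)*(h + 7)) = h^2 - 2*h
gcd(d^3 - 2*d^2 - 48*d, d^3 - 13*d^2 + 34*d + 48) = d - 8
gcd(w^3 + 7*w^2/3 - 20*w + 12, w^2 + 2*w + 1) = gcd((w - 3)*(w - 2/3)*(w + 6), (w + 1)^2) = 1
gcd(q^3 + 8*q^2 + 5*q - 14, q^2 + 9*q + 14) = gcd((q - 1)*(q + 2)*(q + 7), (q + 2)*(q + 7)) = q^2 + 9*q + 14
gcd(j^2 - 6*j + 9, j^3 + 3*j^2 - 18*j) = j - 3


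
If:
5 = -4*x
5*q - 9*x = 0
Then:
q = -9/4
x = -5/4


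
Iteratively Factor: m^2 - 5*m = (m - 5)*(m)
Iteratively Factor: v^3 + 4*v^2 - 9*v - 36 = (v + 4)*(v^2 - 9) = (v + 3)*(v + 4)*(v - 3)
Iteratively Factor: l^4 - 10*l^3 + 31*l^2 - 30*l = (l)*(l^3 - 10*l^2 + 31*l - 30) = l*(l - 3)*(l^2 - 7*l + 10) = l*(l - 3)*(l - 2)*(l - 5)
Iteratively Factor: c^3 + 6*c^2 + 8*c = (c + 4)*(c^2 + 2*c) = c*(c + 4)*(c + 2)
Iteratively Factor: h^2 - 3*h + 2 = (h - 1)*(h - 2)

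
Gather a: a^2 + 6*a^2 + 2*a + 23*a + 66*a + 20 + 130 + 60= 7*a^2 + 91*a + 210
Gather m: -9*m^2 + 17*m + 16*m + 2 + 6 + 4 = -9*m^2 + 33*m + 12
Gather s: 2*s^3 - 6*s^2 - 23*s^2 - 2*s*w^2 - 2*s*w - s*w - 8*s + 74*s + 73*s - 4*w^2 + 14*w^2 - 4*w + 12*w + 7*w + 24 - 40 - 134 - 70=2*s^3 - 29*s^2 + s*(-2*w^2 - 3*w + 139) + 10*w^2 + 15*w - 220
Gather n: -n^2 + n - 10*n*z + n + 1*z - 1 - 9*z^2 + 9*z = -n^2 + n*(2 - 10*z) - 9*z^2 + 10*z - 1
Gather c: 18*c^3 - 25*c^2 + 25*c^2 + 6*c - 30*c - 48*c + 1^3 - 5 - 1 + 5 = 18*c^3 - 72*c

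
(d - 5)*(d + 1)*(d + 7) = d^3 + 3*d^2 - 33*d - 35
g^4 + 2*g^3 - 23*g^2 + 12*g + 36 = (g - 3)*(g - 2)*(g + 1)*(g + 6)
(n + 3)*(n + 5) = n^2 + 8*n + 15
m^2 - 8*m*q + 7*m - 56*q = (m + 7)*(m - 8*q)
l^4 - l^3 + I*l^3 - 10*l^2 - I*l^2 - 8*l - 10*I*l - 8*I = (l - 4)*(l + 1)*(l + 2)*(l + I)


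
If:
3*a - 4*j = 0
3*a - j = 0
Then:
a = 0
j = 0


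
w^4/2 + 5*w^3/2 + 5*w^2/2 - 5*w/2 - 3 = (w/2 + 1/2)*(w - 1)*(w + 2)*(w + 3)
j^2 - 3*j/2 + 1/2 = (j - 1)*(j - 1/2)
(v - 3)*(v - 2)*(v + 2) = v^3 - 3*v^2 - 4*v + 12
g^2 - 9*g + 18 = (g - 6)*(g - 3)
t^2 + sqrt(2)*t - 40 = (t - 4*sqrt(2))*(t + 5*sqrt(2))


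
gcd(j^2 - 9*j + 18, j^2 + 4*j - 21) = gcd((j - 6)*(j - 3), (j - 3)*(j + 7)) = j - 3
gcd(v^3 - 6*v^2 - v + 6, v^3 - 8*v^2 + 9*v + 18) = v^2 - 5*v - 6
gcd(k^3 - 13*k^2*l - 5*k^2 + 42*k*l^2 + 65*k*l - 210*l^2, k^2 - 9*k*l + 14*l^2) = k - 7*l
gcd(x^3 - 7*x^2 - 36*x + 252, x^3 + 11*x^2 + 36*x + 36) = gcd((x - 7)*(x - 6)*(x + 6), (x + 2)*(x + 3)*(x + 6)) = x + 6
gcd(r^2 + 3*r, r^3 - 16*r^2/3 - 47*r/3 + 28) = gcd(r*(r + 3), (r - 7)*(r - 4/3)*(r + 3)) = r + 3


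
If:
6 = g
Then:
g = 6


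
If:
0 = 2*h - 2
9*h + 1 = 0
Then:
No Solution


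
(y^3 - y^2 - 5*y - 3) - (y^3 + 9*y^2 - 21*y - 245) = -10*y^2 + 16*y + 242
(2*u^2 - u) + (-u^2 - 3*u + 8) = u^2 - 4*u + 8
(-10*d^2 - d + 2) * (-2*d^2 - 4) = 20*d^4 + 2*d^3 + 36*d^2 + 4*d - 8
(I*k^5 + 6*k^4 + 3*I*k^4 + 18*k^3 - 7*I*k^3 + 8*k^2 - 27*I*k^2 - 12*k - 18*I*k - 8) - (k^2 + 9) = I*k^5 + 6*k^4 + 3*I*k^4 + 18*k^3 - 7*I*k^3 + 7*k^2 - 27*I*k^2 - 12*k - 18*I*k - 17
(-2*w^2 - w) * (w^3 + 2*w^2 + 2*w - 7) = -2*w^5 - 5*w^4 - 6*w^3 + 12*w^2 + 7*w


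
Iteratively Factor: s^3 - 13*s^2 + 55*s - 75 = (s - 5)*(s^2 - 8*s + 15) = (s - 5)^2*(s - 3)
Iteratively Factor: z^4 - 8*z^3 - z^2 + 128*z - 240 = (z - 5)*(z^3 - 3*z^2 - 16*z + 48) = (z - 5)*(z + 4)*(z^2 - 7*z + 12) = (z - 5)*(z - 4)*(z + 4)*(z - 3)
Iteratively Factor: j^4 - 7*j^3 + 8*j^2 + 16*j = (j - 4)*(j^3 - 3*j^2 - 4*j) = (j - 4)^2*(j^2 + j) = (j - 4)^2*(j + 1)*(j)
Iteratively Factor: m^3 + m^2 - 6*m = (m - 2)*(m^2 + 3*m) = (m - 2)*(m + 3)*(m)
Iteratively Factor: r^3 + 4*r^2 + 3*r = (r)*(r^2 + 4*r + 3) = r*(r + 1)*(r + 3)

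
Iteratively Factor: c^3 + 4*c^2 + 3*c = (c + 1)*(c^2 + 3*c) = (c + 1)*(c + 3)*(c)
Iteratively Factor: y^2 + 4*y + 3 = (y + 3)*(y + 1)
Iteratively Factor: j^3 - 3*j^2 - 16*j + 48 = (j + 4)*(j^2 - 7*j + 12) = (j - 4)*(j + 4)*(j - 3)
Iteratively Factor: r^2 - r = (r - 1)*(r)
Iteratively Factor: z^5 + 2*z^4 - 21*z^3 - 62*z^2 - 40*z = (z + 1)*(z^4 + z^3 - 22*z^2 - 40*z) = (z + 1)*(z + 4)*(z^3 - 3*z^2 - 10*z) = (z + 1)*(z + 2)*(z + 4)*(z^2 - 5*z) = (z - 5)*(z + 1)*(z + 2)*(z + 4)*(z)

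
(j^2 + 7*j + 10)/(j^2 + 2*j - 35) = (j^2 + 7*j + 10)/(j^2 + 2*j - 35)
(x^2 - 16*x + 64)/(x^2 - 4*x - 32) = (x - 8)/(x + 4)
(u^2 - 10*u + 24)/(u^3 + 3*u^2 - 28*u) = (u - 6)/(u*(u + 7))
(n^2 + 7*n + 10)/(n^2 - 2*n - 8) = (n + 5)/(n - 4)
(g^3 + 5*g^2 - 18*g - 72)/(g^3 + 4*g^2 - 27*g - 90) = (g - 4)/(g - 5)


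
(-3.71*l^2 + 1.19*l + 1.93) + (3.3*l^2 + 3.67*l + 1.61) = -0.41*l^2 + 4.86*l + 3.54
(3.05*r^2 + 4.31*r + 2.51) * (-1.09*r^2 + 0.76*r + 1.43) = -3.3245*r^4 - 2.3799*r^3 + 4.9012*r^2 + 8.0709*r + 3.5893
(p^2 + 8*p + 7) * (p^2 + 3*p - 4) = p^4 + 11*p^3 + 27*p^2 - 11*p - 28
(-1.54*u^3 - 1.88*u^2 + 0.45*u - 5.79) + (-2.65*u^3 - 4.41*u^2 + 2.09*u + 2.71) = -4.19*u^3 - 6.29*u^2 + 2.54*u - 3.08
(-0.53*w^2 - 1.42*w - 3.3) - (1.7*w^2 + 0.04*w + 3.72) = -2.23*w^2 - 1.46*w - 7.02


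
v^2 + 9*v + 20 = (v + 4)*(v + 5)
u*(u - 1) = u^2 - u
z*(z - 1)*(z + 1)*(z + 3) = z^4 + 3*z^3 - z^2 - 3*z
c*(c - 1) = c^2 - c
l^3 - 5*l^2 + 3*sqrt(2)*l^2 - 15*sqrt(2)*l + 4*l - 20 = (l - 5)*(l + sqrt(2))*(l + 2*sqrt(2))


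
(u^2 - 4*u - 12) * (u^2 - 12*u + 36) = u^4 - 16*u^3 + 72*u^2 - 432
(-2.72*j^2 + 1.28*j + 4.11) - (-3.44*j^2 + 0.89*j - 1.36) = 0.72*j^2 + 0.39*j + 5.47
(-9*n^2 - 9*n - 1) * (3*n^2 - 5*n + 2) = -27*n^4 + 18*n^3 + 24*n^2 - 13*n - 2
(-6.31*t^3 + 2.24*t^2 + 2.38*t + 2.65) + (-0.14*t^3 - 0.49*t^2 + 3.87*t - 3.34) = -6.45*t^3 + 1.75*t^2 + 6.25*t - 0.69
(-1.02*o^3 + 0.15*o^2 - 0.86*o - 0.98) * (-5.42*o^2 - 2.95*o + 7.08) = 5.5284*o^5 + 2.196*o^4 - 3.0029*o^3 + 8.9106*o^2 - 3.1978*o - 6.9384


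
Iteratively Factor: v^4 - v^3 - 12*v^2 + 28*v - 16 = (v - 1)*(v^3 - 12*v + 16) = (v - 2)*(v - 1)*(v^2 + 2*v - 8) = (v - 2)^2*(v - 1)*(v + 4)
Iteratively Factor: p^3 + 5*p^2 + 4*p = (p + 4)*(p^2 + p) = p*(p + 4)*(p + 1)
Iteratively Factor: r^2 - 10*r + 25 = (r - 5)*(r - 5)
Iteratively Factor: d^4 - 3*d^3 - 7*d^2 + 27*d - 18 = (d - 1)*(d^3 - 2*d^2 - 9*d + 18) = (d - 1)*(d + 3)*(d^2 - 5*d + 6) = (d - 3)*(d - 1)*(d + 3)*(d - 2)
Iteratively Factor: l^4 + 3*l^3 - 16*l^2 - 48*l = (l)*(l^3 + 3*l^2 - 16*l - 48) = l*(l + 4)*(l^2 - l - 12) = l*(l - 4)*(l + 4)*(l + 3)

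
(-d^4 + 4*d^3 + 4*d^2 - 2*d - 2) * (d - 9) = -d^5 + 13*d^4 - 32*d^3 - 38*d^2 + 16*d + 18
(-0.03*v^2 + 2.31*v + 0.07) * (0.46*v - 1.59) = -0.0138*v^3 + 1.1103*v^2 - 3.6407*v - 0.1113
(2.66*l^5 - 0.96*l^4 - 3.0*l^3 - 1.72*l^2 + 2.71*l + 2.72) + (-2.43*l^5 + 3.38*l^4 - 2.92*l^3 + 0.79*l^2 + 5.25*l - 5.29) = 0.23*l^5 + 2.42*l^4 - 5.92*l^3 - 0.93*l^2 + 7.96*l - 2.57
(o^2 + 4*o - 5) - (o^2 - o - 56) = 5*o + 51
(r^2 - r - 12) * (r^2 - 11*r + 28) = r^4 - 12*r^3 + 27*r^2 + 104*r - 336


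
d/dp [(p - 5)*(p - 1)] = 2*p - 6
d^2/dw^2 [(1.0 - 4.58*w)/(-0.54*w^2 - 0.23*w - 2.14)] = ((1.08*w + 0.23)*(2.16*w + 0.46)*(4.58*w - 1.0) - (14.8392*w + 1.0268)*(0.54*w^2 + 0.23*w + 2.14))/(0.54*w^2 + 0.23*w + 2.14)^3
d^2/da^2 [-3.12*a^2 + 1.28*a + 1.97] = -6.24000000000000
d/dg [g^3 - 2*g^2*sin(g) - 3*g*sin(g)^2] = -2*g^2*cos(g) + 3*g^2 - 4*g*sin(g) - 3*g*sin(2*g) - 3*sin(g)^2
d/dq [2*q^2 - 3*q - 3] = 4*q - 3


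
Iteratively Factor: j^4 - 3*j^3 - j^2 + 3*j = (j)*(j^3 - 3*j^2 - j + 3) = j*(j + 1)*(j^2 - 4*j + 3) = j*(j - 3)*(j + 1)*(j - 1)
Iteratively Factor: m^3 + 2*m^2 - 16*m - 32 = (m - 4)*(m^2 + 6*m + 8) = (m - 4)*(m + 2)*(m + 4)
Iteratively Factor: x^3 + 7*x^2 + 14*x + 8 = (x + 2)*(x^2 + 5*x + 4) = (x + 2)*(x + 4)*(x + 1)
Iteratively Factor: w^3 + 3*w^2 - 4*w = (w + 4)*(w^2 - w) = w*(w + 4)*(w - 1)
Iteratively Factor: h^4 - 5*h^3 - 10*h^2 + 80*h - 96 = (h - 3)*(h^3 - 2*h^2 - 16*h + 32) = (h - 3)*(h + 4)*(h^2 - 6*h + 8) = (h - 3)*(h - 2)*(h + 4)*(h - 4)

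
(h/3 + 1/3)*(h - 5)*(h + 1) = h^3/3 - h^2 - 3*h - 5/3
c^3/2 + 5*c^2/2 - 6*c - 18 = (c/2 + 1)*(c - 3)*(c + 6)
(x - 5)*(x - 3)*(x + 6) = x^3 - 2*x^2 - 33*x + 90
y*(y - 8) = y^2 - 8*y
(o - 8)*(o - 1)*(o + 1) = o^3 - 8*o^2 - o + 8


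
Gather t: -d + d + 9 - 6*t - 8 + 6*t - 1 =0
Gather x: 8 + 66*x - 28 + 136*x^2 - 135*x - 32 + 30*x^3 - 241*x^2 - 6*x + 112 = 30*x^3 - 105*x^2 - 75*x + 60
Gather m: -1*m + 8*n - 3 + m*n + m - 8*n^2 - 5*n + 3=m*n - 8*n^2 + 3*n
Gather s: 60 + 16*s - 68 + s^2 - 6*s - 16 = s^2 + 10*s - 24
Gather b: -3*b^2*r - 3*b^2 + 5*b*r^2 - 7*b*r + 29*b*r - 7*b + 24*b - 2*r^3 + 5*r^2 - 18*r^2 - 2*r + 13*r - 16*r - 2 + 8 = b^2*(-3*r - 3) + b*(5*r^2 + 22*r + 17) - 2*r^3 - 13*r^2 - 5*r + 6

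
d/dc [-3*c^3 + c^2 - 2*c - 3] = -9*c^2 + 2*c - 2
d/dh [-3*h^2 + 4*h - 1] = 4 - 6*h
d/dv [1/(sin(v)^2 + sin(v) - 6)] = -(2*sin(v) + 1)*cos(v)/(sin(v)^2 + sin(v) - 6)^2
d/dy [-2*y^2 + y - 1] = 1 - 4*y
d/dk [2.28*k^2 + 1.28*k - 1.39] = 4.56*k + 1.28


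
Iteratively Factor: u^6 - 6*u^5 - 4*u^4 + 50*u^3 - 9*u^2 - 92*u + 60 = (u + 2)*(u^5 - 8*u^4 + 12*u^3 + 26*u^2 - 61*u + 30) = (u + 2)^2*(u^4 - 10*u^3 + 32*u^2 - 38*u + 15) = (u - 3)*(u + 2)^2*(u^3 - 7*u^2 + 11*u - 5) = (u - 5)*(u - 3)*(u + 2)^2*(u^2 - 2*u + 1) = (u - 5)*(u - 3)*(u - 1)*(u + 2)^2*(u - 1)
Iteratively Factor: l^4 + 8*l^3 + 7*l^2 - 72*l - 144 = (l + 4)*(l^3 + 4*l^2 - 9*l - 36) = (l + 4)^2*(l^2 - 9) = (l + 3)*(l + 4)^2*(l - 3)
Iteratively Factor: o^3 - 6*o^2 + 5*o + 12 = (o - 4)*(o^2 - 2*o - 3) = (o - 4)*(o - 3)*(o + 1)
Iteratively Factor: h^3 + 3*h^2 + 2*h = (h)*(h^2 + 3*h + 2) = h*(h + 2)*(h + 1)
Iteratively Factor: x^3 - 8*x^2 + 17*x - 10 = (x - 2)*(x^2 - 6*x + 5) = (x - 2)*(x - 1)*(x - 5)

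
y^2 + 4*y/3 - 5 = (y - 5/3)*(y + 3)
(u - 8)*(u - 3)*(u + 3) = u^3 - 8*u^2 - 9*u + 72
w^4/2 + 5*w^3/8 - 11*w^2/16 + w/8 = w*(w/2 + 1)*(w - 1/2)*(w - 1/4)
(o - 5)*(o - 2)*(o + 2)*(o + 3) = o^4 - 2*o^3 - 19*o^2 + 8*o + 60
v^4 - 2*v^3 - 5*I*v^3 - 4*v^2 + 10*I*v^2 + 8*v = v*(v - 2)*(v - 4*I)*(v - I)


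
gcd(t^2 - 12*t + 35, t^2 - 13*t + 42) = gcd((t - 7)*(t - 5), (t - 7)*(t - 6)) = t - 7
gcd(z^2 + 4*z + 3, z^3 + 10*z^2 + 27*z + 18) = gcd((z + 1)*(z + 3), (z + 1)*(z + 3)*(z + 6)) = z^2 + 4*z + 3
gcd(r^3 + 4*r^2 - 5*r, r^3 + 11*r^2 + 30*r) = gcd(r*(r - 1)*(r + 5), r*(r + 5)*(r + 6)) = r^2 + 5*r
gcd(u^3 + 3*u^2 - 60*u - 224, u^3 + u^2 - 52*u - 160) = u^2 - 4*u - 32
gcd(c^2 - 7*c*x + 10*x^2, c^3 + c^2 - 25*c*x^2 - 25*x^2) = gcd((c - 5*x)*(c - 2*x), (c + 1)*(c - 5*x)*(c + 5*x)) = -c + 5*x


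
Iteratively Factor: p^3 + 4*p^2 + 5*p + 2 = (p + 1)*(p^2 + 3*p + 2) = (p + 1)*(p + 2)*(p + 1)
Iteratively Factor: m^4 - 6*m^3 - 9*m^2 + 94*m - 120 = (m - 3)*(m^3 - 3*m^2 - 18*m + 40) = (m - 3)*(m + 4)*(m^2 - 7*m + 10) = (m - 5)*(m - 3)*(m + 4)*(m - 2)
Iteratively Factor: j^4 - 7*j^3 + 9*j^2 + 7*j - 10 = (j + 1)*(j^3 - 8*j^2 + 17*j - 10) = (j - 5)*(j + 1)*(j^2 - 3*j + 2) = (j - 5)*(j - 1)*(j + 1)*(j - 2)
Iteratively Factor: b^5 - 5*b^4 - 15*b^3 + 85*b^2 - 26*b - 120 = (b - 3)*(b^4 - 2*b^3 - 21*b^2 + 22*b + 40) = (b - 3)*(b + 1)*(b^3 - 3*b^2 - 18*b + 40) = (b - 3)*(b - 2)*(b + 1)*(b^2 - b - 20) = (b - 5)*(b - 3)*(b - 2)*(b + 1)*(b + 4)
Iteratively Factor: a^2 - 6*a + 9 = (a - 3)*(a - 3)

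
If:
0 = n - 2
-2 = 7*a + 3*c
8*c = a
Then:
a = -16/59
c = -2/59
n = 2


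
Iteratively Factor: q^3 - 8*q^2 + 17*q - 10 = (q - 1)*(q^2 - 7*q + 10) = (q - 5)*(q - 1)*(q - 2)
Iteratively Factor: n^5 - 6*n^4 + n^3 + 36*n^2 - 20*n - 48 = (n + 2)*(n^4 - 8*n^3 + 17*n^2 + 2*n - 24) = (n - 3)*(n + 2)*(n^3 - 5*n^2 + 2*n + 8) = (n - 3)*(n + 1)*(n + 2)*(n^2 - 6*n + 8) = (n - 4)*(n - 3)*(n + 1)*(n + 2)*(n - 2)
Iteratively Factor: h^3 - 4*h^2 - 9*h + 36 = (h - 3)*(h^2 - h - 12) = (h - 4)*(h - 3)*(h + 3)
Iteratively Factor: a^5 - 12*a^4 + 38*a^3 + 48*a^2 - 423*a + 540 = (a - 3)*(a^4 - 9*a^3 + 11*a^2 + 81*a - 180) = (a - 4)*(a - 3)*(a^3 - 5*a^2 - 9*a + 45) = (a - 5)*(a - 4)*(a - 3)*(a^2 - 9) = (a - 5)*(a - 4)*(a - 3)*(a + 3)*(a - 3)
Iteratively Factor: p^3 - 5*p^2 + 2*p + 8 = (p - 4)*(p^2 - p - 2) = (p - 4)*(p + 1)*(p - 2)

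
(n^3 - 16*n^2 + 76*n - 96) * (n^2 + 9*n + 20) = n^5 - 7*n^4 - 48*n^3 + 268*n^2 + 656*n - 1920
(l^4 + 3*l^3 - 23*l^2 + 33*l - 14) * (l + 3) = l^5 + 6*l^4 - 14*l^3 - 36*l^2 + 85*l - 42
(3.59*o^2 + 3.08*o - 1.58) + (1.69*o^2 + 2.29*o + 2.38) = 5.28*o^2 + 5.37*o + 0.8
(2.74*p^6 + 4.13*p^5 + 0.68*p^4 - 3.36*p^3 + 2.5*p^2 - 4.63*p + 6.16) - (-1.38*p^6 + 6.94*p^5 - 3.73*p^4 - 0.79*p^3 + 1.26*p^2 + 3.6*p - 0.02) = 4.12*p^6 - 2.81*p^5 + 4.41*p^4 - 2.57*p^3 + 1.24*p^2 - 8.23*p + 6.18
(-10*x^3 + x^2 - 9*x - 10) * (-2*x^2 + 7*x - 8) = 20*x^5 - 72*x^4 + 105*x^3 - 51*x^2 + 2*x + 80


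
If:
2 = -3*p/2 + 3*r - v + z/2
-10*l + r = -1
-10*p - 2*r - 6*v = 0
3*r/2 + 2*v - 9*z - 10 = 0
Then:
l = 47/270 - z/675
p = -73*z/27 - 76/27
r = 20/27 - 2*z/135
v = 203*z/45 + 40/9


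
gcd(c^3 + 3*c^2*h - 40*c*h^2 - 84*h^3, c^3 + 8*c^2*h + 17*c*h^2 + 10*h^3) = c + 2*h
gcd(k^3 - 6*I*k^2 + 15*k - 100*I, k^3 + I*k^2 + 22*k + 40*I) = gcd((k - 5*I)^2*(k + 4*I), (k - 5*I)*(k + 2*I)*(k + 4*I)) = k^2 - I*k + 20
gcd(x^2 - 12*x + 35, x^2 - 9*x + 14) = x - 7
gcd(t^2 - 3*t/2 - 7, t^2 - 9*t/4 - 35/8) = t - 7/2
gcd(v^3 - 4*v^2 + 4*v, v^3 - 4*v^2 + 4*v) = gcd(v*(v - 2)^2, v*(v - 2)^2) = v^3 - 4*v^2 + 4*v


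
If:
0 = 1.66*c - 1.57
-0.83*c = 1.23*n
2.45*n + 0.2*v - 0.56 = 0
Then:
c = 0.95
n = -0.64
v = 10.62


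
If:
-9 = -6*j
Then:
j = 3/2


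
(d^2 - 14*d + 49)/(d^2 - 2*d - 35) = (d - 7)/(d + 5)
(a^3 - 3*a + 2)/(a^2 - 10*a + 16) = (a^3 - 3*a + 2)/(a^2 - 10*a + 16)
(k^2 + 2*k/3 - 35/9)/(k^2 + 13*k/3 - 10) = (k + 7/3)/(k + 6)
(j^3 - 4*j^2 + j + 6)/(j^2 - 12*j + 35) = (j^3 - 4*j^2 + j + 6)/(j^2 - 12*j + 35)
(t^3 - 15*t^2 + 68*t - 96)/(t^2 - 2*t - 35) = (-t^3 + 15*t^2 - 68*t + 96)/(-t^2 + 2*t + 35)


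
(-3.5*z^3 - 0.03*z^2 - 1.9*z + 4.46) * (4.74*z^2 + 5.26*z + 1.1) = -16.59*z^5 - 18.5522*z^4 - 13.0138*z^3 + 11.1134*z^2 + 21.3696*z + 4.906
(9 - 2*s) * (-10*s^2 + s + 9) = 20*s^3 - 92*s^2 - 9*s + 81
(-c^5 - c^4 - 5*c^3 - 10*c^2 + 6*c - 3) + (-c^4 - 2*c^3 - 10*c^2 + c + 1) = -c^5 - 2*c^4 - 7*c^3 - 20*c^2 + 7*c - 2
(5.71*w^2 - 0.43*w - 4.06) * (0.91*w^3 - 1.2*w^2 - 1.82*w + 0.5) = 5.1961*w^5 - 7.2433*w^4 - 13.5708*w^3 + 8.5096*w^2 + 7.1742*w - 2.03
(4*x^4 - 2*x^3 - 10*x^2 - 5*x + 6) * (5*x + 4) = 20*x^5 + 6*x^4 - 58*x^3 - 65*x^2 + 10*x + 24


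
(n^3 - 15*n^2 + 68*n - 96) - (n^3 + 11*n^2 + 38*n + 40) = -26*n^2 + 30*n - 136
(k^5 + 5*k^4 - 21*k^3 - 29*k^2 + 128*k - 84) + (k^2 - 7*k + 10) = k^5 + 5*k^4 - 21*k^3 - 28*k^2 + 121*k - 74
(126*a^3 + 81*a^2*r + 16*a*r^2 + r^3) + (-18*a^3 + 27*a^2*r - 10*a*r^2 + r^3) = 108*a^3 + 108*a^2*r + 6*a*r^2 + 2*r^3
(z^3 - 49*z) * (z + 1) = z^4 + z^3 - 49*z^2 - 49*z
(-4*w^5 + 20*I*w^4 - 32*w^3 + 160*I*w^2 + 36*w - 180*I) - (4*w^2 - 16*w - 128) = -4*w^5 + 20*I*w^4 - 32*w^3 - 4*w^2 + 160*I*w^2 + 52*w + 128 - 180*I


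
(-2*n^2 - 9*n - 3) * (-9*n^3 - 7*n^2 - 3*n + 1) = 18*n^5 + 95*n^4 + 96*n^3 + 46*n^2 - 3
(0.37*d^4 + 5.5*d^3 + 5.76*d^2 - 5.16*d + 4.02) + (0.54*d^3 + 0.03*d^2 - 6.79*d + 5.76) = 0.37*d^4 + 6.04*d^3 + 5.79*d^2 - 11.95*d + 9.78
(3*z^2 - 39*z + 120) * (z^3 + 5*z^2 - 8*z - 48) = 3*z^5 - 24*z^4 - 99*z^3 + 768*z^2 + 912*z - 5760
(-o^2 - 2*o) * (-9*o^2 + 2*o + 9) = 9*o^4 + 16*o^3 - 13*o^2 - 18*o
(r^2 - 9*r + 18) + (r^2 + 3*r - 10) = 2*r^2 - 6*r + 8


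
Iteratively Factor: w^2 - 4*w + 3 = (w - 3)*(w - 1)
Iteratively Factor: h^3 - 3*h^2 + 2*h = (h)*(h^2 - 3*h + 2) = h*(h - 1)*(h - 2)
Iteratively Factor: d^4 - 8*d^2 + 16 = (d + 2)*(d^3 - 2*d^2 - 4*d + 8) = (d + 2)^2*(d^2 - 4*d + 4) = (d - 2)*(d + 2)^2*(d - 2)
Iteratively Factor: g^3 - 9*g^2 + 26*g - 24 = (g - 2)*(g^2 - 7*g + 12) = (g - 3)*(g - 2)*(g - 4)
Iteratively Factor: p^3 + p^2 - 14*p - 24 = (p + 2)*(p^2 - p - 12) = (p + 2)*(p + 3)*(p - 4)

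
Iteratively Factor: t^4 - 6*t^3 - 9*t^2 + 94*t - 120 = (t - 2)*(t^3 - 4*t^2 - 17*t + 60) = (t - 3)*(t - 2)*(t^2 - t - 20) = (t - 5)*(t - 3)*(t - 2)*(t + 4)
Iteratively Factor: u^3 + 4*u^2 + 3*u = (u + 3)*(u^2 + u) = u*(u + 3)*(u + 1)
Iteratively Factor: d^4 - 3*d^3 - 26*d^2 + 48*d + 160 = (d + 4)*(d^3 - 7*d^2 + 2*d + 40) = (d - 5)*(d + 4)*(d^2 - 2*d - 8) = (d - 5)*(d - 4)*(d + 4)*(d + 2)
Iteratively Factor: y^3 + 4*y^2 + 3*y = (y + 1)*(y^2 + 3*y) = (y + 1)*(y + 3)*(y)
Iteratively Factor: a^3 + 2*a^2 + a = (a + 1)*(a^2 + a) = (a + 1)^2*(a)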